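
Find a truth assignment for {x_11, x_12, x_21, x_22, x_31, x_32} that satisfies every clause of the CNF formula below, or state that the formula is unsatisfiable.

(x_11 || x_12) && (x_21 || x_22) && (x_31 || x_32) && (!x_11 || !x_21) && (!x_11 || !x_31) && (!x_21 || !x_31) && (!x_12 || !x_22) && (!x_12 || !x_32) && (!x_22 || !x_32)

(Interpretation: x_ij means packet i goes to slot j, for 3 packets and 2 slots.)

Try x_11 = true.
The clause (!x_21) is unit, so x_21 = false.
The clause (x_22) is unit, so x_22 = true.
The clause (!x_31) is unit, so x_31 = false.
The clause (x_32) is unit, so x_32 = true.
Now (!x_32) is unsatisfied and unit — conflict.
Undo x_11 and try x_11 = false.
The clause (x_12) is unit, so x_12 = true.
The clause (!x_22) is unit, so x_22 = false.
The clause (x_21) is unit, so x_21 = true.
The clause (!x_31) is unit, so x_31 = false.
The clause (x_32) is unit, so x_32 = true.
Now (!x_32) is unsatisfied and unit — conflict.
Either choice for x_11 ends in contradiction.

UNSATISFIABLE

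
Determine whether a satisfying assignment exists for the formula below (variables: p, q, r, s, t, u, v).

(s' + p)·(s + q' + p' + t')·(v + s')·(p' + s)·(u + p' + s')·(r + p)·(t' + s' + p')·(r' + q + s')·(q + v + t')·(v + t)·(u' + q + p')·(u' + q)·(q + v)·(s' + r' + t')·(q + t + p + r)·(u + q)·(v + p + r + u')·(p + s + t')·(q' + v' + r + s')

Case s = 0:
The clause (p') is unit, so p = 0.
The clause (r) is unit, so r = 1.
The clause (t') is unit, so t = 0.
The clause (v) is unit, so v = 1.
Case u = 1:
The clause (q) is unit, so q = 1.
Every clause now holds.
A satisfying assignment: p ↦ 0,  q ↦ 1,  r ↦ 1,  s ↦ 0,  t ↦ 0,  u ↦ 1,  v ↦ 1.

Yes, satisfiable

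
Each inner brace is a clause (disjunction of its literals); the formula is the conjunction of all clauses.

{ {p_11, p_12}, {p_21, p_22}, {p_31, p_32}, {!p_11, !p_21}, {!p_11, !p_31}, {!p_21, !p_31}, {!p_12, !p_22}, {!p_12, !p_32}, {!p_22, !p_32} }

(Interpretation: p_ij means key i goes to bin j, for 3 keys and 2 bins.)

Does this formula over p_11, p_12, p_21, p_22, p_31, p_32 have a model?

Case p_11 = true:
(!p_21) alone gives p_21 = false.
(p_22) alone gives p_22 = true.
(!p_31) alone gives p_31 = false.
(p_32) alone gives p_32 = true.
But (!p_32) is also a unit clause — contradiction.
Undo p_11 and try p_11 = false.
(p_12) alone gives p_12 = true.
(!p_22) alone gives p_22 = false.
(p_21) alone gives p_21 = true.
(!p_31) alone gives p_31 = false.
(p_32) alone gives p_32 = true.
But (!p_32) is also a unit clause — contradiction.
Both values of p_11 lead to a conflict.
No assignment satisfies every clause.

No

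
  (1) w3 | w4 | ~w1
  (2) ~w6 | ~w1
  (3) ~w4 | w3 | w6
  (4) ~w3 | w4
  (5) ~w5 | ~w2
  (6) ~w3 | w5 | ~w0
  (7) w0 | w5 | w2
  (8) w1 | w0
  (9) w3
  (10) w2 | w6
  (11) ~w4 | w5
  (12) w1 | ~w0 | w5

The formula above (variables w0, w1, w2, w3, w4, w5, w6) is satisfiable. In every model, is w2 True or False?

False

Suppose w2 = 1.
Unit clause (~w5) forces w5 = 0.
Unit clause (w3) forces w3 = 1.
Unit clause (w4) forces w4 = 1.
But (~w4) is also a unit clause — contradiction.
So every satisfying assignment has w2 = False.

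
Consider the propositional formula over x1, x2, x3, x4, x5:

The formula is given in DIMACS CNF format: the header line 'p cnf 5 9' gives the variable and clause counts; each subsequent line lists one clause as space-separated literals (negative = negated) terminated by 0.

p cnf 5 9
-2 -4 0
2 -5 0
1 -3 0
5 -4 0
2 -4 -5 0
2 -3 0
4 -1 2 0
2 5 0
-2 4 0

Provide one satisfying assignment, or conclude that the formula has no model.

Try x2 = False.
From the singleton clause (¬x5), x5 = False.
That conflicts with the unit clause (x5).
Backtrack on x2: now try x2 = True.
From the singleton clause (¬x4), x4 = False.
That conflicts with the unit clause (x4).
Neither x2 = True nor x2 = False works.

UNSATISFIABLE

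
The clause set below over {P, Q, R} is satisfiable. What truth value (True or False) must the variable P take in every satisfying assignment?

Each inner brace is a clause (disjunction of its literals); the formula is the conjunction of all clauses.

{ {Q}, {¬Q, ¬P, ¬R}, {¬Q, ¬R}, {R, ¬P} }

Suppose P = True.
Unit clause (Q) forces Q = True.
Unit clause (¬R) forces R = False.
Now (R) is unsatisfied and unit — conflict.
So every satisfying assignment has P = False.

False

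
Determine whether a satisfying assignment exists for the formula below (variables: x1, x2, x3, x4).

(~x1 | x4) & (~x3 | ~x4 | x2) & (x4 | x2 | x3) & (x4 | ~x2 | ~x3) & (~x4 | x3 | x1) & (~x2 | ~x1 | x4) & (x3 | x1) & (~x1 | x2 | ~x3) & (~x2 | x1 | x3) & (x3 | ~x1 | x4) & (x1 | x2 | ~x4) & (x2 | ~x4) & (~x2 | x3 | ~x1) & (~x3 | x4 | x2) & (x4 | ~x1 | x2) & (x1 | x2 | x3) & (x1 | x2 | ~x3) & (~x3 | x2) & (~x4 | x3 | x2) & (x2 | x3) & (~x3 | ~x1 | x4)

Yes, satisfiable

Suppose x1 = 0.
Unit clause (x3) forces x3 = 1.
Unit clause (x2) forces x2 = 1.
Unit clause (x4) forces x4 = 1.
All clauses are satisfied.
A satisfying assignment: x1: 0, x2: 1, x3: 1, x4: 1.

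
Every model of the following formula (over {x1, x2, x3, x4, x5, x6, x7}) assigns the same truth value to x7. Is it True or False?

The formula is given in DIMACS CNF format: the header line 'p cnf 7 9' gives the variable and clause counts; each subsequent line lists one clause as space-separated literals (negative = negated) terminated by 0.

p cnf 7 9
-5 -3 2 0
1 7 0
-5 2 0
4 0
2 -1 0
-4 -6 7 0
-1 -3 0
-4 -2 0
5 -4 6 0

Suppose x7 = False.
Unit clause (x1) forces x1 = True.
Unit clause (x4) forces x4 = True.
Unit clause (x2) forces x2 = True.
That conflicts with the unit clause (¬x2).
So every satisfying assignment has x7 = True.

True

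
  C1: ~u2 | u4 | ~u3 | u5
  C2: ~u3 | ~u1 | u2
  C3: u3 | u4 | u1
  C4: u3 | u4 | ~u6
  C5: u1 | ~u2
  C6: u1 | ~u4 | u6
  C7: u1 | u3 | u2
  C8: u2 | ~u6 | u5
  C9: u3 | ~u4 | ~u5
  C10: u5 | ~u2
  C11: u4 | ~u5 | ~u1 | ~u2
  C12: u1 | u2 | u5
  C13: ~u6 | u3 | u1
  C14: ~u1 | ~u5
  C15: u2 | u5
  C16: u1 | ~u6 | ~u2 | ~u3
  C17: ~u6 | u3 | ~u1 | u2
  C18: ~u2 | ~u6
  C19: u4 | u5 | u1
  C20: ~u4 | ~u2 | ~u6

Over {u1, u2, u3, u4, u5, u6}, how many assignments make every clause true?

3

There are 2^6 = 64 truth assignments over (u1, u2, u3, u4, u5, u6).
Split on u5. With u5 = 1, the clauses containing u5 are satisfied and ~u5 drops from the rest; 3 of the 2^5 = 32 assignments to the other variables satisfy what remains.
With u5 = 0, by the same count on the reduced clause set, 0 assignments work.
(One model: u1=F, u2=F, u3=T, u4=F, u5=T, u6=F.)
Total: 3 + 0 = 3.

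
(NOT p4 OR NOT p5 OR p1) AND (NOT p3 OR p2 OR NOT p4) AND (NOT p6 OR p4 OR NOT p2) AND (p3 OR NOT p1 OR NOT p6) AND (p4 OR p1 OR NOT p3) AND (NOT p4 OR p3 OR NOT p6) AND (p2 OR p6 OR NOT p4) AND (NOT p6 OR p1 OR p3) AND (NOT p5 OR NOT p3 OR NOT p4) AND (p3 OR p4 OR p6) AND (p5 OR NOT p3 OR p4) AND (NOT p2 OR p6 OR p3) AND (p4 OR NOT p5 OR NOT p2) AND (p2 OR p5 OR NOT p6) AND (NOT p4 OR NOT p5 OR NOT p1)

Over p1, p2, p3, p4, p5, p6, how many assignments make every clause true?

6

There are 2^6 = 64 truth assignments over (p1, p2, p3, p4, p5, p6).
Split on p3. With p3 = true, the clauses containing p3 are satisfied and NOT p3 drops from the rest; 6 of the 2^5 = 32 assignments to the other variables satisfy what remains.
With p3 = false, by the same count on the reduced clause set, 0 assignments work.
(One model: p1=F, p2=T, p3=T, p4=T, p5=F, p6=F.)
Total: 6 + 0 = 6.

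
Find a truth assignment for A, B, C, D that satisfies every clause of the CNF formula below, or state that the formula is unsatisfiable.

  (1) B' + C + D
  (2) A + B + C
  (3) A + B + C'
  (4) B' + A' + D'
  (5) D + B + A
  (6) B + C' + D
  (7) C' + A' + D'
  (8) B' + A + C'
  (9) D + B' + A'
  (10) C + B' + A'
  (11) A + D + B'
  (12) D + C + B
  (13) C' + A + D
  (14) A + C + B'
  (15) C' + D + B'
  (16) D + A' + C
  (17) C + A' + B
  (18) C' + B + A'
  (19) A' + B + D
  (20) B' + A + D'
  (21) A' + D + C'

UNSATISFIABLE

Try B = 0.
Try A = 1.
Unit clause (C) forces C = 1.
Now (C') is unsatisfied and unit — conflict.
That branch fails; take A = 0 instead.
Unit clause (C) forces C = 1.
Now (C') is unsatisfied and unit — conflict.
Neither A = 1 nor A = 0 works.
That branch fails; take B = 1 instead.
Try C = 1.
Unit clause (A) forces A = 1.
Unit clause (D') forces D = 0.
Now (D) is unsatisfied and unit — conflict.
That branch fails; take C = 0 instead.
Unit clause (D) forces D = 1.
Unit clause (A') forces A = 0.
Now (A) is unsatisfied and unit — conflict.
Neither C = 1 nor C = 0 works.
Neither B = 1 nor B = 0 works.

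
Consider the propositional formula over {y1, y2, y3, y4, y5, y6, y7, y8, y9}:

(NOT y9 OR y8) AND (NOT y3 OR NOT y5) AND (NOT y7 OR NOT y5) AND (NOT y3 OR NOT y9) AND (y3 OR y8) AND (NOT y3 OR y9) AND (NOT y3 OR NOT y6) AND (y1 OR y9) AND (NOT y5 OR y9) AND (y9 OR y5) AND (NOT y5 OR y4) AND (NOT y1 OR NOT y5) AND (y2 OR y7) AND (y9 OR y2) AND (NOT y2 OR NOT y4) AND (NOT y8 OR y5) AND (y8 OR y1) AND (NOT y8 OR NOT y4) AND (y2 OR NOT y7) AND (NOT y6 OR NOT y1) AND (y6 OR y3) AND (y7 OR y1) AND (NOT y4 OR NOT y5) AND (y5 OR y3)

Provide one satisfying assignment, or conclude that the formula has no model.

UNSATISFIABLE

Try y9 = false.
The clause (NOT y3) is unit, so y3 = false.
The clause (y8) is unit, so y8 = true.
The clause (y1) is unit, so y1 = true.
The clause (NOT y5) is unit, so y5 = false.
Now (y5) is unsatisfied and unit — conflict.
So y9 must be the other value — set y9 = true.
The clause (y8) is unit, so y8 = true.
The clause (NOT y3) is unit, so y3 = false.
The clause (y5) is unit, so y5 = true.
The clause (NOT y7) is unit, so y7 = false.
The clause (y4) is unit, so y4 = true.
Now (NOT y4) is unsatisfied and unit — conflict.
Both values of y9 lead to a conflict.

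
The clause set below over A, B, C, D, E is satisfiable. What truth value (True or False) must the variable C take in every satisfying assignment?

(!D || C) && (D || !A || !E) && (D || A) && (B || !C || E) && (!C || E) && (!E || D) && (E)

True

Suppose C = false.
The clause (!D) is unit, so D = false.
The clause (A) is unit, so A = true.
The clause (!E) is unit, so E = false.
But (E) is also a unit clause — contradiction.
So every satisfying assignment has C = True.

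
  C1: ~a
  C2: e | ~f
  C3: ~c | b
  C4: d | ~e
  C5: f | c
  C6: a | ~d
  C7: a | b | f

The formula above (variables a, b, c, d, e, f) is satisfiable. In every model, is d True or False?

False

Suppose d = 1.
(~a) alone gives a = 0.
That conflicts with the unit clause (a).
So every satisfying assignment has d = False.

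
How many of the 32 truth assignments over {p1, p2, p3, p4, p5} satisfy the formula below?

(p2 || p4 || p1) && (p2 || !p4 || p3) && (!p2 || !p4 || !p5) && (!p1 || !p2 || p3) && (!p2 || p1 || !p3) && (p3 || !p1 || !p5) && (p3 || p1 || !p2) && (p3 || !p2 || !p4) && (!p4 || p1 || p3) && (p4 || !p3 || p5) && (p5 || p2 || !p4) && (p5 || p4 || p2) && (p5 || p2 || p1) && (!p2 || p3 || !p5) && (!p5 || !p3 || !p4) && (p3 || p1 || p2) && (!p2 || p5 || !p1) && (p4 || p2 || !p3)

1

There are 2^5 = 32 truth assignments over (p1, p2, p3, p4, p5).
Split on p2. With p2 = true, the clauses containing p2 are satisfied and !p2 drops from the rest; 1 of the 2^4 = 16 assignments to the other variables satisfy what remains.
With p2 = false, by the same count on the reduced clause set, 0 assignments work.
(One model: p1=T, p2=T, p3=T, p4=F, p5=T.)
Total: 1 + 0 = 1.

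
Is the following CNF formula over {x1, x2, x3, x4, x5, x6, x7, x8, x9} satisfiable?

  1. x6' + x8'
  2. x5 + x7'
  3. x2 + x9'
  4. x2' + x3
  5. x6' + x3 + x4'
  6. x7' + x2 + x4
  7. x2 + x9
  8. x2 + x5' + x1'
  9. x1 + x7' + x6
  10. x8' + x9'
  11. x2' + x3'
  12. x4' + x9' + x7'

Case x6 = 0:
Case x5 = 1:
Case x2 = 1:
From the singleton clause (x3), x3 = 1.
That conflicts with the unit clause (x3').
Undo x2 and try x2 = 0.
From the singleton clause (x9'), x9 = 0.
That conflicts with the unit clause (x9).
Neither x2 = 1 nor x2 = 0 works.
Undo x5 and try x5 = 0.
From the singleton clause (x7'), x7 = 0.
Case x2 = 1:
From the singleton clause (x3), x3 = 1.
That conflicts with the unit clause (x3').
Undo x2 and try x2 = 0.
From the singleton clause (x9'), x9 = 0.
That conflicts with the unit clause (x9).
Neither x2 = 1 nor x2 = 0 works.
Neither x5 = 1 nor x5 = 0 works.
Undo x6 and try x6 = 1.
From the singleton clause (x8'), x8 = 0.
Case x5 = 1:
Case x2 = 1:
From the singleton clause (x3), x3 = 1.
That conflicts with the unit clause (x3').
Undo x2 and try x2 = 0.
From the singleton clause (x9'), x9 = 0.
That conflicts with the unit clause (x9).
Neither x2 = 1 nor x2 = 0 works.
Undo x5 and try x5 = 0.
From the singleton clause (x7'), x7 = 0.
Case x2 = 1:
From the singleton clause (x3), x3 = 1.
That conflicts with the unit clause (x3').
Undo x2 and try x2 = 0.
From the singleton clause (x9'), x9 = 0.
That conflicts with the unit clause (x9).
Neither x2 = 1 nor x2 = 0 works.
Neither x5 = 1 nor x5 = 0 works.
Neither x6 = 1 nor x6 = 0 works.
No assignment satisfies every clause.

No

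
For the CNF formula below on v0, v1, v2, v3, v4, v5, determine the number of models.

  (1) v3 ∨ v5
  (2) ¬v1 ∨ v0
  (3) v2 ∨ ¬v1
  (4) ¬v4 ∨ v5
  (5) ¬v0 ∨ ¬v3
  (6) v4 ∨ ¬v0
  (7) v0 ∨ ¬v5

5

There are 2^6 = 64 truth assignments over (v0, v1, v2, v3, v4, v5).
Split on v5. With v5 = True, the clauses containing v5 are satisfied and ¬v5 drops from the rest; 3 of the 2^5 = 32 assignments to the other variables satisfy what remains.
With v5 = False, by the same count on the reduced clause set, 2 assignments work.
(One model: v0=F, v1=F, v2=F, v3=T, v4=F, v5=F.)
Total: 3 + 2 = 5.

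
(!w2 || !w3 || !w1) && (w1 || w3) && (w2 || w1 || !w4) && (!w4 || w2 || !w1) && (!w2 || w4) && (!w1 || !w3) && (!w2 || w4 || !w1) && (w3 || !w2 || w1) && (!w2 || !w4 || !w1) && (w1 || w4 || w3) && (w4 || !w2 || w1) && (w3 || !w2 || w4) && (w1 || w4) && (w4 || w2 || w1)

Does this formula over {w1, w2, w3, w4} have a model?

Case w1 = false:
The clause (w3) is unit, so w3 = true.
The clause (w4) is unit, so w4 = true.
The clause (w2) is unit, so w2 = true.
Every clause now holds.
A satisfying assignment: w1 ↦ false, w2 ↦ true, w3 ↦ true, w4 ↦ true.

Satisfiable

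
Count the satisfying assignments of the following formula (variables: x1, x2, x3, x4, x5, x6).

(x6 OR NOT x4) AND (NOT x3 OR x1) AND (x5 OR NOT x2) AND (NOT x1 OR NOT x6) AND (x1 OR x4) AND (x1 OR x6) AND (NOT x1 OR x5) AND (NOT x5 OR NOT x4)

There are 2^6 = 64 truth assignments over (x1, x2, x3, x4, x5, x6).
Split on x5. With x5 = true, the clauses containing x5 are satisfied and NOT x5 drops from the rest; 4 of the 2^5 = 32 assignments to the other variables satisfy what remains.
With x5 = false, by the same count on the reduced clause set, 1 assignment works.
(One model: x1=F, x2=F, x3=F, x4=T, x5=F, x6=T.)
Total: 4 + 1 = 5.

5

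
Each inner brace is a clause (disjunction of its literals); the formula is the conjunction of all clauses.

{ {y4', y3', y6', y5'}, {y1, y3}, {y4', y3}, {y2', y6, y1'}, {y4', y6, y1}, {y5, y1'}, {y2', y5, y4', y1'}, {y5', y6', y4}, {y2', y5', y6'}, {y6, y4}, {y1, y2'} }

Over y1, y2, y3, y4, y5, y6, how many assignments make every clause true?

There are 2^6 = 64 truth assignments over (y1, y2, y3, y4, y5, y6).
Split on y5. With y5 = 1, the clauses containing y5 are satisfied and y5' drops from the rest; 1 of the 2^5 = 32 assignments to the other variables satisfy what remains.
With y5 = 0, by the same count on the reduced clause set, 2 assignments work.
(One model: y1=F, y2=F, y3=T, y4=F, y5=F, y6=T.)
Total: 1 + 2 = 3.

3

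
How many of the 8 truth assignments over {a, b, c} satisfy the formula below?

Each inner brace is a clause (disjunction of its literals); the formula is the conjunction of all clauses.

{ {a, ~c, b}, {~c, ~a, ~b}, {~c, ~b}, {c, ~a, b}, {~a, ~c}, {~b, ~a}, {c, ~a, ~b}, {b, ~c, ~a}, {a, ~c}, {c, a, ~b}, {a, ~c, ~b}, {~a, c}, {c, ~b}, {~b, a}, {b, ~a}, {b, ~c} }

There are 2^3 = 8 truth assignments over (a, b, c).
Check each against the 16 clauses (columns in the order a, b, c):
  F F F  ✓ satisfies all
  F F T  ✗ fails (a | ~c | b)
  F T F  ✗ fails (c | a | ~b)
  F T T  ✗ fails (~c | ~b)
  T F F  ✗ fails (c | ~a | b)
  T F T  ✗ fails (~a | ~c)
  T T F  ✗ fails (~b | ~a)
  T T T  ✗ fails (~c | ~a | ~b)
1 of the 8 rows is a model.

1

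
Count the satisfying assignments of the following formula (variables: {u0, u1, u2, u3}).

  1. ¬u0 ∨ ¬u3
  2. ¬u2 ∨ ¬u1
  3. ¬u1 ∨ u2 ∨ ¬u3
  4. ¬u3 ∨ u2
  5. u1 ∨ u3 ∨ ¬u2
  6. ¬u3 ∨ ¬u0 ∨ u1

There are 2^4 = 16 truth assignments over (u0, u1, u2, u3).
Check each against the 6 clauses (columns in the order u0, u1, u2, u3):
  F F F F  ✓ satisfies all
  F F F T  ✗ fails (¬u3 ∨ u2)
  F F T F  ✗ fails (u1 ∨ u3 ∨ ¬u2)
  F F T T  ✓ satisfies all
  F T F F  ✓ satisfies all
  F T F T  ✗ fails (¬u1 ∨ u2 ∨ ¬u3)
  F T T F  ✗ fails (¬u2 ∨ ¬u1)
  F T T T  ✗ fails (¬u2 ∨ ¬u1)
  T F F F  ✓ satisfies all
  T F F T  ✗ fails (¬u0 ∨ ¬u3)
  T F T F  ✗ fails (u1 ∨ u3 ∨ ¬u2)
  T F T T  ✗ fails (¬u0 ∨ ¬u3)
  T T F F  ✓ satisfies all
  T T F T  ✗ fails (¬u0 ∨ ¬u3)
  T T T F  ✗ fails (¬u2 ∨ ¬u1)
  T T T T  ✗ fails (¬u0 ∨ ¬u3)
5 of the 16 rows are models.

5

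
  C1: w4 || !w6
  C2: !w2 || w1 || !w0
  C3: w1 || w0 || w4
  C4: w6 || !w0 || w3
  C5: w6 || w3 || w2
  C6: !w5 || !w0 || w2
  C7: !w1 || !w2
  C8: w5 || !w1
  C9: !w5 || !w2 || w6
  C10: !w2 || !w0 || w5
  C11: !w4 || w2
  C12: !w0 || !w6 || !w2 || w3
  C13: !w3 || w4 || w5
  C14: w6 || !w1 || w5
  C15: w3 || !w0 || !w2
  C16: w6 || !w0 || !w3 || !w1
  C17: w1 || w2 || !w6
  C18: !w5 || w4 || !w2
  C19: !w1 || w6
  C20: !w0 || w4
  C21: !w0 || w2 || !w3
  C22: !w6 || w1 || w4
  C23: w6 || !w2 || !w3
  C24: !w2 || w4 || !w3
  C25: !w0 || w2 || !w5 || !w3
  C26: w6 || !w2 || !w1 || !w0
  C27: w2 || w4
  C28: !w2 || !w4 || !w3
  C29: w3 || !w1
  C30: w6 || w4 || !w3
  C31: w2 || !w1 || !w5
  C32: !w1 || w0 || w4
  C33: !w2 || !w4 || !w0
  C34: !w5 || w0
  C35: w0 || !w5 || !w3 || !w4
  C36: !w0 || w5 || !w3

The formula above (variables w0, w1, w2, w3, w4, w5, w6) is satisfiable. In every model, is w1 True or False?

False

Suppose w1 = true.
Unit clause (!w2) forces w2 = false.
Unit clause (w5) forces w5 = true.
That conflicts with the unit clause (!w5).
So every satisfying assignment has w1 = False.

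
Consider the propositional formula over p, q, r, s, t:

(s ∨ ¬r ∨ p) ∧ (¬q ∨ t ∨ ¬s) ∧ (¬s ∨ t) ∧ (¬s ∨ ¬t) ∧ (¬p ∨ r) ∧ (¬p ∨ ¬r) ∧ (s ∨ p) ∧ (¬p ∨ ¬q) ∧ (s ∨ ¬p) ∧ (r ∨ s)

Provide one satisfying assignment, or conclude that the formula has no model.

Suppose s = False.
The clause (p) is unit, so p = True.
That conflicts with the unit clause (¬p).
Backtrack on s: now try s = True.
The clause (t) is unit, so t = True.
That conflicts with the unit clause (¬t).
Either choice for s ends in contradiction.

UNSATISFIABLE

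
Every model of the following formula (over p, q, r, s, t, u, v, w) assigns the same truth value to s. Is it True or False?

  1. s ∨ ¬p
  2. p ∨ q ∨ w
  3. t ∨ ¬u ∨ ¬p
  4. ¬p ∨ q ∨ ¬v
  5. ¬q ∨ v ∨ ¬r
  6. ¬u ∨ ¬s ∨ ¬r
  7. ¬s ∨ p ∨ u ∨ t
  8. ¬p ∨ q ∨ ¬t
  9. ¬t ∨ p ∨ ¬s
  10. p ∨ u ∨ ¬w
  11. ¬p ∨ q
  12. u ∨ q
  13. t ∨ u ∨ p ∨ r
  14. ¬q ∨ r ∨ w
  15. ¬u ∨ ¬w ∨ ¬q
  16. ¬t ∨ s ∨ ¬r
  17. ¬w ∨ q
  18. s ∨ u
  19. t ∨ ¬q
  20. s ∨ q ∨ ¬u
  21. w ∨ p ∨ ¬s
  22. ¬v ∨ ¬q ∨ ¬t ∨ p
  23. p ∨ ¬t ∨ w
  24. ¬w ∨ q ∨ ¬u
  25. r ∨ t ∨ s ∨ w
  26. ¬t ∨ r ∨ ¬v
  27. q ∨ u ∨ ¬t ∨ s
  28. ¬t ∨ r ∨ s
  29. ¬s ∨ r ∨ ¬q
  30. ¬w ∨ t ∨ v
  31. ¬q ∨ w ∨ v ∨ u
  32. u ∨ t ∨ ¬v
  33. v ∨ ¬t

True

Suppose s = False.
(¬p) alone gives p = False.
(u) alone gives u = True.
(q) alone gives q = True.
(¬w) alone gives w = False.
(r) alone gives r = True.
(v) alone gives v = True.
(¬t) alone gives t = False.
But (t) is also a unit clause — contradiction.
So every satisfying assignment has s = True.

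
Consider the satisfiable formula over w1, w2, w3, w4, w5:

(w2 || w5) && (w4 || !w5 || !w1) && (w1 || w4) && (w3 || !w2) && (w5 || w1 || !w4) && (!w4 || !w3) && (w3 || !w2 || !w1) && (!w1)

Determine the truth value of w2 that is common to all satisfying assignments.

False

Suppose w2 = true.
(w3) alone gives w3 = true.
(!w4) alone gives w4 = false.
(w1) alone gives w1 = true.
That conflicts with the unit clause (!w1).
So every satisfying assignment has w2 = False.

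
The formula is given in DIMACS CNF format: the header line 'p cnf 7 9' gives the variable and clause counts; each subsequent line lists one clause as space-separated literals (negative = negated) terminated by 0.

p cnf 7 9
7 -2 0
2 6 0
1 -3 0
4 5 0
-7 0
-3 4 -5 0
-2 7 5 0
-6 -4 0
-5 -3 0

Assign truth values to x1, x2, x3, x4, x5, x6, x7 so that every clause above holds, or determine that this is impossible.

x1=False; x2=False; x3=False; x4=False; x5=True; x6=True; x7=False

Unit clause (¬x7) forces x7 = False.
Unit clause (¬x2) forces x2 = False.
Unit clause (x6) forces x6 = True.
Unit clause (¬x4) forces x4 = False.
Unit clause (x5) forces x5 = True.
Unit clause (¬x3) forces x3 = False.
All clauses hold; x1 can take either value.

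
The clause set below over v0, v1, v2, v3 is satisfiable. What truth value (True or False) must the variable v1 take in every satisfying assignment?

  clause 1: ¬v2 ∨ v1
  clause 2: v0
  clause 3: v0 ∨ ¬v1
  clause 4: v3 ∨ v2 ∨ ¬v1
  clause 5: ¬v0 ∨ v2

Suppose v1 = False.
(¬v2) alone gives v2 = False.
(v0) alone gives v0 = True.
Now (¬v0) is unsatisfied and unit — conflict.
So every satisfying assignment has v1 = True.

True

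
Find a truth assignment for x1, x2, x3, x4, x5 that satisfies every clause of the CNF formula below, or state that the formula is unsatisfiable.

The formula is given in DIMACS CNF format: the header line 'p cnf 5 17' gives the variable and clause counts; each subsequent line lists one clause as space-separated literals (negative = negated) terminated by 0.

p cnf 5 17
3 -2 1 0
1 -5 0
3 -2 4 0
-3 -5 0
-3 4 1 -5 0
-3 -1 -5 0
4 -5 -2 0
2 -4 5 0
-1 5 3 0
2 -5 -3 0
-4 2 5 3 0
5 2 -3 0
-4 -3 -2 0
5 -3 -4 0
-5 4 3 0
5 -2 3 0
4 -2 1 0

x1=False,  x2=False,  x3=False,  x4=False,  x5=False

Case x1 = False:
The clause (¬x5) is unit, so x5 = False.
Case x3 = False:
The clause (¬x2) is unit, so x2 = False.
The clause (¬x4) is unit, so x4 = False.
All clauses are satisfied.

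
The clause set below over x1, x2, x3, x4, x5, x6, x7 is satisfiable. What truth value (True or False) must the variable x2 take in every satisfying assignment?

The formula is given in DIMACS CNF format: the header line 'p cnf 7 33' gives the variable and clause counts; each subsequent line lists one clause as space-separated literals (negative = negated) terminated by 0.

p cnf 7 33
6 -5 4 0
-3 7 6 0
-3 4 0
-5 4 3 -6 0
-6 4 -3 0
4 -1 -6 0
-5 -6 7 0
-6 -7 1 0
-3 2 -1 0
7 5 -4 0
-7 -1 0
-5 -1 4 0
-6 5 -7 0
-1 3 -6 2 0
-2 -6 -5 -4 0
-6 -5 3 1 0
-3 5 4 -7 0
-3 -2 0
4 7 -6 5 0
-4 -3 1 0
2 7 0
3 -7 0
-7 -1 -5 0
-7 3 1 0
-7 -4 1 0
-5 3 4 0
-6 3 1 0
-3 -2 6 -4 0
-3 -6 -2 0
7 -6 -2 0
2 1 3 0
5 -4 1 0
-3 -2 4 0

True

Suppose x2 = False.
(x7) alone gives x7 = True.
(¬x1) alone gives x1 = False.
(¬x6) alone gives x6 = False.
(x3) alone gives x3 = True.
(x4) alone gives x4 = True.
Now (¬x4) is unsatisfied and unit — conflict.
So every satisfying assignment has x2 = True.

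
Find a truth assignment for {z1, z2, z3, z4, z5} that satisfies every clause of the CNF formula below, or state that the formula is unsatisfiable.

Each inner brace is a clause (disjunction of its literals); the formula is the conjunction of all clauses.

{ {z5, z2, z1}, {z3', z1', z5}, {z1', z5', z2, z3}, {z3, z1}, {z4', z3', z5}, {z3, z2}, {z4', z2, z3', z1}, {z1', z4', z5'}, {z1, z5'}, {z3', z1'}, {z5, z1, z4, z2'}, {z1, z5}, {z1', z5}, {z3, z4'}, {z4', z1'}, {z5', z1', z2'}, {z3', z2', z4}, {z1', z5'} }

Branch on z3: set z3 = 1.
From the singleton clause (z1'), z1 = 0.
From the singleton clause (z5'), z5 = 0.
Now (z5) is unsatisfied and unit — conflict.
That branch fails; take z3 = 0 instead.
From the singleton clause (z1), z1 = 1.
From the singleton clause (z2), z2 = 1.
From the singleton clause (z5), z5 = 1.
Now (z5') is unsatisfied and unit — conflict.
Either choice for z3 ends in contradiction.

UNSATISFIABLE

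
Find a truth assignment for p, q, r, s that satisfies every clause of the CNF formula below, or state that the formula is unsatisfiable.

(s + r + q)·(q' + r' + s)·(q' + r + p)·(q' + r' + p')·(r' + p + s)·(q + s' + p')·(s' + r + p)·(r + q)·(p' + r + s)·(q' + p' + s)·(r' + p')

Suppose r = 1.
From the singleton clause (p'), p = 0.
From the singleton clause (s), s = 1.
All clauses hold; q can take either value.

p=0, q=0, r=1, s=1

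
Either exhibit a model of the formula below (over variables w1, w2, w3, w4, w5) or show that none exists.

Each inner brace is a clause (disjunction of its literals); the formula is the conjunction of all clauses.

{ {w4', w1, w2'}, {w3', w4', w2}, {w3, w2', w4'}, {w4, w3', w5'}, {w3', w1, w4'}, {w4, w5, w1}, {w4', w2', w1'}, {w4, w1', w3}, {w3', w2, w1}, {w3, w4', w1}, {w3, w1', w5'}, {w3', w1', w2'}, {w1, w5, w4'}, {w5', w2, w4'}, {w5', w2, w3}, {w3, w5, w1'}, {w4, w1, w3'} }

w1=1, w2=0, w3=1, w4=0, w5=0

Branch on w4: set w4 = 0.
Branch on w3: set w3 = 1.
The clause (w5') is unit, so w5 = 0.
The clause (w1) is unit, so w1 = 1.
The clause (w2') is unit, so w2 = 0.
This assignment satisfies each clause.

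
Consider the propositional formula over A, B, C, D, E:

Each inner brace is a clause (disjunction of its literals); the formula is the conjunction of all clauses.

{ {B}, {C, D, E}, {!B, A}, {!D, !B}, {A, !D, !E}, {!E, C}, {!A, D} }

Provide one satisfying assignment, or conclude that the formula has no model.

Unit clause (B) forces B = true.
Unit clause (A) forces A = true.
Unit clause (!D) forces D = false.
Now (D) is unsatisfied and unit — conflict.

UNSATISFIABLE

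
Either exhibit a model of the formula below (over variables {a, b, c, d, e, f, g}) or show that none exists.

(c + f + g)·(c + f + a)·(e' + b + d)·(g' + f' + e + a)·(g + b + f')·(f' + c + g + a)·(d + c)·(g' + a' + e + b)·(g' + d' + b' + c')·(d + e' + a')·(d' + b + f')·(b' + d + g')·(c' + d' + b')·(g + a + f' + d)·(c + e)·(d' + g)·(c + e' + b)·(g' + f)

a=1,  b=0,  c=1,  d=0,  e=0,  f=0,  g=0

Try d = 0.
The clause (c) is unit, so c = 1.
Try e = 0.
Try b = 0.
Try g = 0.
The clause (f') is unit, so f = 0.
No clause remains; a is free.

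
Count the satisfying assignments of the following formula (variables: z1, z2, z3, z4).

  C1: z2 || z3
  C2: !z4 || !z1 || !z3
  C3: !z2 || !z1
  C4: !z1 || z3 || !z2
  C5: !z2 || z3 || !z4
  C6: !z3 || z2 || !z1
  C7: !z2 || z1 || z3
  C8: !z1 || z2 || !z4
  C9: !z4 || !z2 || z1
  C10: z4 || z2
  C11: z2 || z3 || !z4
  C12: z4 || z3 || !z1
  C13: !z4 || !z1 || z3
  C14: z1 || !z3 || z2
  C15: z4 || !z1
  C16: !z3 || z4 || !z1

1

There are 2^4 = 16 truth assignments over (z1, z2, z3, z4).
Check each against the 16 clauses (columns in the order z1, z2, z3, z4):
  F F F F  ✗ fails (z2 || z3)
  F F F T  ✗ fails (z2 || z3)
  F F T F  ✗ fails (z4 || z2)
  F F T T  ✗ fails (z1 || !z3 || z2)
  F T F F  ✗ fails (!z2 || z1 || z3)
  F T F T  ✗ fails (!z2 || z3 || !z4)
  F T T F  ✓ satisfies all
  F T T T  ✗ fails (!z4 || !z2 || z1)
  T F F F  ✗ fails (z2 || z3)
  T F F T  ✗ fails (z2 || z3)
  T F T F  ✗ fails (!z3 || z2 || !z1)
  T F T T  ✗ fails (!z4 || !z1 || !z3)
  T T F F  ✗ fails (!z2 || !z1)
  T T F T  ✗ fails (!z2 || !z1)
  T T T F  ✗ fails (!z2 || !z1)
  T T T T  ✗ fails (!z4 || !z1 || !z3)
1 of the 16 rows is a model.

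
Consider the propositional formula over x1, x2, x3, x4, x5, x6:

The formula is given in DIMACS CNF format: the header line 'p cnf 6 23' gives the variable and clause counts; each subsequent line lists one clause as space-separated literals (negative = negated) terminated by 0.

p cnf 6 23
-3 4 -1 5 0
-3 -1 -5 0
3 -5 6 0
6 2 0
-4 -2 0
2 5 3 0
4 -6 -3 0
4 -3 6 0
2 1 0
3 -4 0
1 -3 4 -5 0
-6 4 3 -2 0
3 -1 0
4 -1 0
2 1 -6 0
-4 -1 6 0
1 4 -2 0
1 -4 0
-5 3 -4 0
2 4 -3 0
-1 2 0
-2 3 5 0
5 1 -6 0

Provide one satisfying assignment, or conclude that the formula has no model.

UNSATISFIABLE

Case x6 = True:
Case x4 = False:
Unit clause (¬x3) forces x3 = False.
Unit clause (¬x2) forces x2 = False.
Unit clause (x5) forces x5 = True.
Unit clause (x1) forces x1 = True.
That conflicts with the unit clause (¬x1).
So x4 must be the other value — set x4 = True.
Unit clause (¬x2) forces x2 = False.
Unit clause (x1) forces x1 = True.
That conflicts with the unit clause (¬x1).
Neither x4 = True nor x4 = False works.
So x6 must be the other value — set x6 = False.
Unit clause (x2) forces x2 = True.
Unit clause (¬x4) forces x4 = False.
Unit clause (¬x3) forces x3 = False.
Unit clause (¬x5) forces x5 = False.
That conflicts with the unit clause (x5).
Neither x6 = True nor x6 = False works.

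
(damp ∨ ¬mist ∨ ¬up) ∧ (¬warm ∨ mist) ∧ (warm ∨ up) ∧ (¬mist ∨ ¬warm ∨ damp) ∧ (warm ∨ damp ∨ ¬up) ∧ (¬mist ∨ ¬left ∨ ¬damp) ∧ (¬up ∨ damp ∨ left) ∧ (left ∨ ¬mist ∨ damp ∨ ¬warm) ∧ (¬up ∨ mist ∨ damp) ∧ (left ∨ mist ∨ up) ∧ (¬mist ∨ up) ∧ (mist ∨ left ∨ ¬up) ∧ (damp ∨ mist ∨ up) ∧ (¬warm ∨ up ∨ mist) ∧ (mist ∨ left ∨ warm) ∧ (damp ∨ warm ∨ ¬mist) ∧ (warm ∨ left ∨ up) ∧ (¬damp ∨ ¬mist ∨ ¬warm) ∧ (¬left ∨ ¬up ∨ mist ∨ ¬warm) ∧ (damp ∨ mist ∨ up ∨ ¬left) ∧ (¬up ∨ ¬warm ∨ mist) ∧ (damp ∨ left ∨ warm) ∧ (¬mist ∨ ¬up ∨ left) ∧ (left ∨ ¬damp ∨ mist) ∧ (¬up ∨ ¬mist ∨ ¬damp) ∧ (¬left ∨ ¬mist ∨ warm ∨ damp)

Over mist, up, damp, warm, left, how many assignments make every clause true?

There are 2^5 = 32 truth assignments over (mist, up, damp, warm, left).
Split on mist. With mist = True, the clauses containing mist are satisfied and ¬mist drops from the rest; 0 of the 2^4 = 16 assignments to the other variables satisfy what remains.
With mist = False, by the same count on the reduced clause set, 1 assignment works.
(One model: mist=F, up=T, damp=T, warm=F, left=T.)
Total: 0 + 1 = 1.

1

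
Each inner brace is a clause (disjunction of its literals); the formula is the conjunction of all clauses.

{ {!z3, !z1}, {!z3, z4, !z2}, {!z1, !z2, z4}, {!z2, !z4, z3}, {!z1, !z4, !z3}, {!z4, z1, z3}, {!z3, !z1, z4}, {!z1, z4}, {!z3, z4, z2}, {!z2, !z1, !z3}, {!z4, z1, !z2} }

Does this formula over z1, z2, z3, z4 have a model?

Suppose z3 = true.
Unit clause (!z1) forces z1 = false.
Suppose z4 = true.
Unit clause (!z2) forces z2 = false.
This assignment satisfies each clause.
A satisfying assignment: z1 ↦ false; z2 ↦ false; z3 ↦ true; z4 ↦ true.

Yes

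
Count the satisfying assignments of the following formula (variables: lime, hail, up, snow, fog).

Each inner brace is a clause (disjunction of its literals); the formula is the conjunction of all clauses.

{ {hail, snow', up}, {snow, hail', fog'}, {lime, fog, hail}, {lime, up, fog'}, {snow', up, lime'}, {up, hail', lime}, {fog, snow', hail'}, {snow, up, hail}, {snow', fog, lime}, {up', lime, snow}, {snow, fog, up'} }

7

There are 2^5 = 32 truth assignments over (lime, hail, up, snow, fog).
Split on fog. With fog = 1, the clauses containing fog are satisfied and fog' drops from the rest; 5 of the 2^4 = 16 assignments to the other variables satisfy what remains.
With fog = 0, by the same count on the reduced clause set, 2 assignments work.
(One model: lime=F, hail=F, up=T, snow=T, fog=T.)
Total: 5 + 2 = 7.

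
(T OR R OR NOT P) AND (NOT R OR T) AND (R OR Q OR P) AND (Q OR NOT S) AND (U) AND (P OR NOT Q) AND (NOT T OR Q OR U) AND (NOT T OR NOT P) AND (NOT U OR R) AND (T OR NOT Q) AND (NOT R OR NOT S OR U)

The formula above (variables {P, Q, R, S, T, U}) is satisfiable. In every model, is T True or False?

True

Suppose T = false.
(NOT R) alone gives R = false.
(NOT P) alone gives P = false.
(Q) alone gives Q = true.
That conflicts with the unit clause (NOT Q).
So every satisfying assignment has T = True.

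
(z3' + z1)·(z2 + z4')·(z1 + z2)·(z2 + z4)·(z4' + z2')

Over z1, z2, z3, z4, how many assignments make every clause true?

3

There are 2^4 = 16 truth assignments over (z1, z2, z3, z4).
Check each against the 5 clauses (columns in the order z1, z2, z3, z4):
  F F F F  ✗ fails (z1 + z2)
  F F F T  ✗ fails (z2 + z4')
  F F T F  ✗ fails (z3' + z1)
  F F T T  ✗ fails (z3' + z1)
  F T F F  ✓ satisfies all
  F T F T  ✗ fails (z4' + z2')
  F T T F  ✗ fails (z3' + z1)
  F T T T  ✗ fails (z3' + z1)
  T F F F  ✗ fails (z2 + z4)
  T F F T  ✗ fails (z2 + z4')
  T F T F  ✗ fails (z2 + z4)
  T F T T  ✗ fails (z2 + z4')
  T T F F  ✓ satisfies all
  T T F T  ✗ fails (z4' + z2')
  T T T F  ✓ satisfies all
  T T T T  ✗ fails (z4' + z2')
3 of the 16 rows are models.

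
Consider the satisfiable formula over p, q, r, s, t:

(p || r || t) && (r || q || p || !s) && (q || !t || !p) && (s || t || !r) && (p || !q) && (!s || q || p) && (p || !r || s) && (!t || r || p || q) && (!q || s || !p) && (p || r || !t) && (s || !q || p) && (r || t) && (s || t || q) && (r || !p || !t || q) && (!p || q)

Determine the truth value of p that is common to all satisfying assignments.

Suppose p = false.
Unit clause (!q) forces q = false.
Unit clause (!s) forces s = false.
Unit clause (!r) forces r = false.
Unit clause (t) forces t = true.
That conflicts with the unit clause (!t).
So every satisfying assignment has p = True.

True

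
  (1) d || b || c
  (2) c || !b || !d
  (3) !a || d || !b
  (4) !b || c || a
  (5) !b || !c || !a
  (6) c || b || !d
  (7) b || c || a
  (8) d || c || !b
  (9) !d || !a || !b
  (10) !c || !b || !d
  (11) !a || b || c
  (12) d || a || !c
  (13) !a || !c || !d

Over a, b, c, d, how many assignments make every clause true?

There are 2^4 = 16 truth assignments over (a, b, c, d).
Check each against the 13 clauses (columns in the order a, b, c, d):
  F F F F  ✗ fails (d || b || c)
  F F F T  ✗ fails (c || b || !d)
  F F T F  ✗ fails (d || a || !c)
  F F T T  ✓ satisfies all
  F T F F  ✗ fails (!b || c || a)
  F T F T  ✗ fails (c || !b || !d)
  F T T F  ✗ fails (d || a || !c)
  F T T T  ✗ fails (!c || !b || !d)
  T F F F  ✗ fails (d || b || c)
  T F F T  ✗ fails (c || b || !d)
  T F T F  ✓ satisfies all
  T F T T  ✗ fails (!a || !c || !d)
  T T F F  ✗ fails (!a || d || !b)
  T T F T  ✗ fails (c || !b || !d)
  T T T F  ✗ fails (!a || d || !b)
  T T T T  ✗ fails (!b || !c || !a)
2 of the 16 rows are models.

2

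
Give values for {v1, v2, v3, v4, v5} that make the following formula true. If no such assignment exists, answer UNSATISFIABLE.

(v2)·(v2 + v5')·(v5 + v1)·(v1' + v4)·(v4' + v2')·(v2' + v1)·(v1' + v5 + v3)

UNSATISFIABLE

(v2) alone gives v2 = 1.
(v4') alone gives v4 = 0.
(v1') alone gives v1 = 0.
But (v1) is also a unit clause — contradiction.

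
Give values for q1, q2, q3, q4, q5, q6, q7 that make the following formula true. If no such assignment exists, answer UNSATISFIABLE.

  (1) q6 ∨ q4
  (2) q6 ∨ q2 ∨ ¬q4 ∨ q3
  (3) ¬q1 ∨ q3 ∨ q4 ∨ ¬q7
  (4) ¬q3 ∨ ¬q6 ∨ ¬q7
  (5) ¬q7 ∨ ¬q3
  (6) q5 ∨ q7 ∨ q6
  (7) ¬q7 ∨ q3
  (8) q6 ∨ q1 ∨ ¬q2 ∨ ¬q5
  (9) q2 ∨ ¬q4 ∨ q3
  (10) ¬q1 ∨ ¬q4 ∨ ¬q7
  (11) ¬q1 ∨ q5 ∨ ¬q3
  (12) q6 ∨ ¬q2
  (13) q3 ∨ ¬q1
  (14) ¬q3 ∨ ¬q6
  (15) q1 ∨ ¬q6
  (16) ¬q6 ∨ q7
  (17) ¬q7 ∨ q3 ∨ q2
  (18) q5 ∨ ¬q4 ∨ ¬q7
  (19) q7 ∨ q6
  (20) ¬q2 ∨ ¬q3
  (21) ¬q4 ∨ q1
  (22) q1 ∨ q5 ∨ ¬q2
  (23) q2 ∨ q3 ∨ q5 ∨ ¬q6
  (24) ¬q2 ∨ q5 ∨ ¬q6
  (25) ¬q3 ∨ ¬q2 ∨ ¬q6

Branch on q6: set q6 = True.
(¬q3) alone gives q3 = False.
(¬q7) alone gives q7 = False.
Now (q7) is unsatisfied and unit — conflict.
That branch fails; take q6 = False instead.
(q4) alone gives q4 = True.
(¬q2) alone gives q2 = False.
(q3) alone gives q3 = True.
(¬q7) alone gives q7 = False.
Now (q7) is unsatisfied and unit — conflict.
Either choice for q6 ends in contradiction.

UNSATISFIABLE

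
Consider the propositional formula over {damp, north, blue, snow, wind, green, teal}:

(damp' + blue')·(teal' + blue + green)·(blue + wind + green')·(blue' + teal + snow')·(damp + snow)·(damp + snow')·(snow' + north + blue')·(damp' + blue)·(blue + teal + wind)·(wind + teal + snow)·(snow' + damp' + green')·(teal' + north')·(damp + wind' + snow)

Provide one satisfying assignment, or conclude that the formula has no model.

UNSATISFIABLE

Suppose damp = 0.
(snow) alone gives snow = 1.
But (snow') is also a unit clause — contradiction.
So damp must be the other value — set damp = 1.
(blue') alone gives blue = 0.
But (blue) is also a unit clause — contradiction.
Either choice for damp ends in contradiction.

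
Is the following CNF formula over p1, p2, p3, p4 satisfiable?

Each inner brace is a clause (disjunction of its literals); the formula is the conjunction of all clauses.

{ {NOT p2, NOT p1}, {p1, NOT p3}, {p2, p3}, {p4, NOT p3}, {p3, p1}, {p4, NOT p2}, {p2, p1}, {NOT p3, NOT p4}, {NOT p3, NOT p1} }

No, unsatisfiable

Try p2 = false.
(p3) alone gives p3 = true.
(p1) alone gives p1 = true.
But (NOT p1) is also a unit clause — contradiction.
Backtrack on p2: now try p2 = true.
(NOT p1) alone gives p1 = false.
(NOT p3) alone gives p3 = false.
But (p3) is also a unit clause — contradiction.
Either choice for p2 ends in contradiction.
No assignment satisfies every clause.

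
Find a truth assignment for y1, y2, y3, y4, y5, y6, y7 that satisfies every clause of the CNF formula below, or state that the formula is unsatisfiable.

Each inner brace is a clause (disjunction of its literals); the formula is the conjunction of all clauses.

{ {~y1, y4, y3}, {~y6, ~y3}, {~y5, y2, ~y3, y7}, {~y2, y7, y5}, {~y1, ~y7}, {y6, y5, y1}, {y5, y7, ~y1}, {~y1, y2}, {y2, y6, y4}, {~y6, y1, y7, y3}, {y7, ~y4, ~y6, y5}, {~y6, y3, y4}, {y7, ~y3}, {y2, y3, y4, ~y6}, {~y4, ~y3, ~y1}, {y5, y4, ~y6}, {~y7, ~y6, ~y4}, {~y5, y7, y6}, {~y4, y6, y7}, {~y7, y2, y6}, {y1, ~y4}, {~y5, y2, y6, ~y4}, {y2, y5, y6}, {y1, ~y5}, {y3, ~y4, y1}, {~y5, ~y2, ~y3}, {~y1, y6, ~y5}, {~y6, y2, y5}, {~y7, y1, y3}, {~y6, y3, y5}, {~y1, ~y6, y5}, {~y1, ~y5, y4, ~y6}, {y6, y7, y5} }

Case y6 = 1:
From the singleton clause (~y3), y3 = 0.
From the singleton clause (y4), y4 = 1.
From the singleton clause (~y7), y7 = 0.
From the singleton clause (y1), y1 = 1.
From the singleton clause (y5), y5 = 1.
From the singleton clause (y2), y2 = 1.
All clauses are satisfied.

y1 ↦ 1, y2 ↦ 1, y3 ↦ 0, y4 ↦ 1, y5 ↦ 1, y6 ↦ 1, y7 ↦ 0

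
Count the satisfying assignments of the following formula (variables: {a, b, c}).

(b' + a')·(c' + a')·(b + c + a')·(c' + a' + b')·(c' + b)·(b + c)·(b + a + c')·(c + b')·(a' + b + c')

1

There are 2^3 = 8 truth assignments over (a, b, c).
Check each against the 9 clauses (columns in the order a, b, c):
  F F F  ✗ fails (b + c)
  F F T  ✗ fails (c' + b)
  F T F  ✗ fails (c + b')
  F T T  ✓ satisfies all
  T F F  ✗ fails (b + c + a')
  T F T  ✗ fails (c' + a')
  T T F  ✗ fails (b' + a')
  T T T  ✗ fails (b' + a')
1 of the 8 rows is a model.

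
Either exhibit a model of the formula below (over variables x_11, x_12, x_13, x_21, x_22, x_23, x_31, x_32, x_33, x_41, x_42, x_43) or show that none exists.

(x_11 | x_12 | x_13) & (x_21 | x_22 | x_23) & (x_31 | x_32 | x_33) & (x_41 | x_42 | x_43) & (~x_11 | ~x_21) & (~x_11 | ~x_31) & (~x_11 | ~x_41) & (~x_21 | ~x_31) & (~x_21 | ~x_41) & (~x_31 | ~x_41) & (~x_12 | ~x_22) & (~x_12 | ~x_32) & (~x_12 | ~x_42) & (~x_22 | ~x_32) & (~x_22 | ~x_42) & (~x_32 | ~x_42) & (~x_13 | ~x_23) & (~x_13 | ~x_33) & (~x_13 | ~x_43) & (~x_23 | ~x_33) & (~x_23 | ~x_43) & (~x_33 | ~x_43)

UNSATISFIABLE

Suppose x_11 = 0.
Suppose x_12 = 1.
The clause (~x_22) is unit, so x_22 = 0.
The clause (~x_32) is unit, so x_32 = 0.
The clause (~x_42) is unit, so x_42 = 0.
Suppose x_21 = 1.
The clause (~x_31) is unit, so x_31 = 0.
The clause (x_33) is unit, so x_33 = 1.
The clause (~x_41) is unit, so x_41 = 0.
The clause (x_43) is unit, so x_43 = 1.
Now (~x_43) is unsatisfied and unit — conflict.
Undo x_21 and try x_21 = 0.
The clause (x_23) is unit, so x_23 = 1.
The clause (~x_13) is unit, so x_13 = 0.
The clause (~x_33) is unit, so x_33 = 0.
The clause (x_31) is unit, so x_31 = 1.
The clause (~x_41) is unit, so x_41 = 0.
The clause (x_43) is unit, so x_43 = 1.
Now (~x_43) is unsatisfied and unit — conflict.
Neither x_21 = 1 nor x_21 = 0 works.
Undo x_12 and try x_12 = 0.
The clause (x_13) is unit, so x_13 = 1.
The clause (~x_23) is unit, so x_23 = 0.
The clause (~x_33) is unit, so x_33 = 0.
The clause (~x_43) is unit, so x_43 = 0.
Suppose x_21 = 1.
The clause (~x_31) is unit, so x_31 = 0.
The clause (x_32) is unit, so x_32 = 1.
The clause (~x_41) is unit, so x_41 = 0.
The clause (x_42) is unit, so x_42 = 1.
Now (~x_42) is unsatisfied and unit — conflict.
Undo x_21 and try x_21 = 0.
The clause (x_22) is unit, so x_22 = 1.
The clause (~x_32) is unit, so x_32 = 0.
The clause (x_31) is unit, so x_31 = 1.
The clause (~x_41) is unit, so x_41 = 0.
The clause (x_42) is unit, so x_42 = 1.
Now (~x_42) is unsatisfied and unit — conflict.
Neither x_21 = 1 nor x_21 = 0 works.
Neither x_12 = 1 nor x_12 = 0 works.
Undo x_11 and try x_11 = 1.
The clause (~x_21) is unit, so x_21 = 0.
The clause (~x_31) is unit, so x_31 = 0.
The clause (~x_41) is unit, so x_41 = 0.
Suppose x_22 = 1.
The clause (~x_12) is unit, so x_12 = 0.
The clause (~x_32) is unit, so x_32 = 0.
The clause (x_33) is unit, so x_33 = 1.
The clause (~x_42) is unit, so x_42 = 0.
The clause (x_43) is unit, so x_43 = 1.
Now (~x_43) is unsatisfied and unit — conflict.
Undo x_22 and try x_22 = 0.
The clause (x_23) is unit, so x_23 = 1.
The clause (~x_13) is unit, so x_13 = 0.
The clause (~x_33) is unit, so x_33 = 0.
The clause (x_32) is unit, so x_32 = 1.
The clause (~x_12) is unit, so x_12 = 0.
The clause (~x_42) is unit, so x_42 = 0.
The clause (x_43) is unit, so x_43 = 1.
Now (~x_43) is unsatisfied and unit — conflict.
Neither x_22 = 1 nor x_22 = 0 works.
Neither x_11 = 1 nor x_11 = 0 works.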